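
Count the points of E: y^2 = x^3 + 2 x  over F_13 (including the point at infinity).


For each x in F_13, count y with y^2 = x^3 + 2 x + 0 mod 13:
  x = 0: RHS = 0, y in [0]  -> 1 point(s)
  x = 1: RHS = 3, y in [4, 9]  -> 2 point(s)
  x = 2: RHS = 12, y in [5, 8]  -> 2 point(s)
  x = 11: RHS = 1, y in [1, 12]  -> 2 point(s)
  x = 12: RHS = 10, y in [6, 7]  -> 2 point(s)
Affine points: 9. Add the point at infinity: total = 10.

#E(F_13) = 10


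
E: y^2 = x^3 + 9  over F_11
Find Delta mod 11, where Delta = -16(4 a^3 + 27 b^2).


4 a^3 + 27 b^2 = 4*0^3 + 27*9^2 = 0 + 2187 = 2187
Delta = -16 * (2187) = -34992
Delta mod 11 = 10

Delta = 10 (mod 11)


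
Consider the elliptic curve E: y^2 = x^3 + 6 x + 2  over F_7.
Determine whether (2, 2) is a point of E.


Check whether y^2 = x^3 + 6 x + 2 (mod 7) for (x, y) = (2, 2).
LHS: y^2 = 2^2 mod 7 = 4
RHS: x^3 + 6 x + 2 = 2^3 + 6*2 + 2 mod 7 = 1
LHS != RHS

No, not on the curve


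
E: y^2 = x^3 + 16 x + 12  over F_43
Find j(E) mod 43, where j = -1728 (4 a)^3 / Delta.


Delta = -16(4 a^3 + 27 b^2) mod 43 = 40
-1728 * (4 a)^3 = -1728 * (4*16)^3 mod 43 = 1
j = 1 * 40^(-1) mod 43 = 14

j = 14 (mod 43)


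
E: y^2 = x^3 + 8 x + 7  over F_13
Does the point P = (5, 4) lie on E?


Check whether y^2 = x^3 + 8 x + 7 (mod 13) for (x, y) = (5, 4).
LHS: y^2 = 4^2 mod 13 = 3
RHS: x^3 + 8 x + 7 = 5^3 + 8*5 + 7 mod 13 = 3
LHS = RHS

Yes, on the curve


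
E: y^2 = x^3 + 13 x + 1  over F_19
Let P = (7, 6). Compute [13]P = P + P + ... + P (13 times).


k = 13 = 1101_2 (binary, LSB first: 1011)
Double-and-add from P = (7, 6):
  bit 0 = 1: acc = O + (7, 6) = (7, 6)
  bit 1 = 0: acc unchanged = (7, 6)
  bit 2 = 1: acc = (7, 6) + (13, 7) = (8, 16)
  bit 3 = 1: acc = (8, 16) + (17, 10) = (5, 1)

13P = (5, 1)


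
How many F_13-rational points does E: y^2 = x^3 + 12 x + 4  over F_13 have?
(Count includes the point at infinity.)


For each x in F_13, count y with y^2 = x^3 + 12 x + 4 mod 13:
  x = 0: RHS = 4, y in [2, 11]  -> 2 point(s)
  x = 1: RHS = 4, y in [2, 11]  -> 2 point(s)
  x = 2: RHS = 10, y in [6, 7]  -> 2 point(s)
  x = 4: RHS = 12, y in [5, 8]  -> 2 point(s)
  x = 8: RHS = 1, y in [1, 12]  -> 2 point(s)
  x = 9: RHS = 9, y in [3, 10]  -> 2 point(s)
  x = 12: RHS = 4, y in [2, 11]  -> 2 point(s)
Affine points: 14. Add the point at infinity: total = 15.

#E(F_13) = 15


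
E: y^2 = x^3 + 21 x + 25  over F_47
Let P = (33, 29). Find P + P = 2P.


Doubling: s = (3 x1^2 + a) / (2 y1)
s = (3*33^2 + 21) / (2*29) mod 47 = 34
x3 = s^2 - 2 x1 mod 47 = 34^2 - 2*33 = 9
y3 = s (x1 - x3) - y1 mod 47 = 34 * (33 - 9) - 29 = 35

2P = (9, 35)


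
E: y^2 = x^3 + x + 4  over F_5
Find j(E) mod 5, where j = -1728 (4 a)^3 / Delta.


Delta = -16(4 a^3 + 27 b^2) mod 5 = 4
-1728 * (4 a)^3 = -1728 * (4*1)^3 mod 5 = 3
j = 3 * 4^(-1) mod 5 = 2

j = 2 (mod 5)


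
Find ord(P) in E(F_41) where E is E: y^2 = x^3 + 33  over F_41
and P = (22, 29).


Compute successive multiples of P until we hit O:
  1P = (22, 29)
  2P = (39, 36)
  3P = (25, 18)
  4P = (12, 30)
  5P = (23, 8)
  6P = (27, 35)
  7P = (0, 22)
  8P = (18, 17)
  ... (continuing to 21P)
  21P = O

ord(P) = 21


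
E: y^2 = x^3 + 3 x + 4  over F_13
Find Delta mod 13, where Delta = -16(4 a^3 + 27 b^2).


4 a^3 + 27 b^2 = 4*3^3 + 27*4^2 = 108 + 432 = 540
Delta = -16 * (540) = -8640
Delta mod 13 = 5

Delta = 5 (mod 13)


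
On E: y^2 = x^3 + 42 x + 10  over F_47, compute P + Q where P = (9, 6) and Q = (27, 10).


P != Q, so use the chord formula.
s = (y2 - y1) / (x2 - x1) = (4) / (18) mod 47 = 42
x3 = s^2 - x1 - x2 mod 47 = 42^2 - 9 - 27 = 36
y3 = s (x1 - x3) - y1 mod 47 = 42 * (9 - 36) - 6 = 35

P + Q = (36, 35)


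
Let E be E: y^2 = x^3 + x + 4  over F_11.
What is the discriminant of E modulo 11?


4 a^3 + 27 b^2 = 4*1^3 + 27*4^2 = 4 + 432 = 436
Delta = -16 * (436) = -6976
Delta mod 11 = 9

Delta = 9 (mod 11)


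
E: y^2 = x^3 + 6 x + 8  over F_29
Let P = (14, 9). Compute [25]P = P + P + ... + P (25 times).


k = 25 = 11001_2 (binary, LSB first: 10011)
Double-and-add from P = (14, 9):
  bit 0 = 1: acc = O + (14, 9) = (14, 9)
  bit 1 = 0: acc unchanged = (14, 9)
  bit 2 = 0: acc unchanged = (14, 9)
  bit 3 = 1: acc = (14, 9) + (15, 15) = (7, 4)
  bit 4 = 1: acc = (7, 4) + (21, 17) = (10, 16)

25P = (10, 16)


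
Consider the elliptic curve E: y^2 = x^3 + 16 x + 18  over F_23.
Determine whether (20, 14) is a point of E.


Check whether y^2 = x^3 + 16 x + 18 (mod 23) for (x, y) = (20, 14).
LHS: y^2 = 14^2 mod 23 = 12
RHS: x^3 + 16 x + 18 = 20^3 + 16*20 + 18 mod 23 = 12
LHS = RHS

Yes, on the curve


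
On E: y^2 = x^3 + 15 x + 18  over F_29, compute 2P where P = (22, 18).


Doubling: s = (3 x1^2 + a) / (2 y1)
s = (3*22^2 + 15) / (2*18) mod 29 = 19
x3 = s^2 - 2 x1 mod 29 = 19^2 - 2*22 = 27
y3 = s (x1 - x3) - y1 mod 29 = 19 * (22 - 27) - 18 = 3

2P = (27, 3)


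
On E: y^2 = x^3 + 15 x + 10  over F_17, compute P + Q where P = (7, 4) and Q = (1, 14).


P != Q, so use the chord formula.
s = (y2 - y1) / (x2 - x1) = (10) / (11) mod 17 = 4
x3 = s^2 - x1 - x2 mod 17 = 4^2 - 7 - 1 = 8
y3 = s (x1 - x3) - y1 mod 17 = 4 * (7 - 8) - 4 = 9

P + Q = (8, 9)


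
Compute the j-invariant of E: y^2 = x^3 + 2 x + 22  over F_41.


Delta = -16(4 a^3 + 27 b^2) mod 41 = 33
-1728 * (4 a)^3 = -1728 * (4*2)^3 mod 41 = 3
j = 3 * 33^(-1) mod 41 = 15

j = 15 (mod 41)


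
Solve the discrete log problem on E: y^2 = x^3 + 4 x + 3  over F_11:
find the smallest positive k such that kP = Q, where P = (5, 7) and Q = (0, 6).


Enumerate multiples of P until we hit Q = (0, 6):
  1P = (5, 7)
  2P = (10, 8)
  3P = (0, 5)
  4P = (0, 6)
Match found at i = 4.

k = 4


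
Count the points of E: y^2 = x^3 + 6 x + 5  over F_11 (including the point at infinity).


For each x in F_11, count y with y^2 = x^3 + 6 x + 5 mod 11:
  x = 0: RHS = 5, y in [4, 7]  -> 2 point(s)
  x = 1: RHS = 1, y in [1, 10]  -> 2 point(s)
  x = 2: RHS = 3, y in [5, 6]  -> 2 point(s)
  x = 4: RHS = 5, y in [4, 7]  -> 2 point(s)
  x = 6: RHS = 4, y in [2, 9]  -> 2 point(s)
  x = 7: RHS = 5, y in [4, 7]  -> 2 point(s)
  x = 8: RHS = 4, y in [2, 9]  -> 2 point(s)
  x = 10: RHS = 9, y in [3, 8]  -> 2 point(s)
Affine points: 16. Add the point at infinity: total = 17.

#E(F_11) = 17


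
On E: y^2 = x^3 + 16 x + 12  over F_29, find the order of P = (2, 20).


Compute successive multiples of P until we hit O:
  1P = (2, 20)
  2P = (2, 9)
  3P = O

ord(P) = 3


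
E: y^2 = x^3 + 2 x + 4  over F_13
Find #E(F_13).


For each x in F_13, count y with y^2 = x^3 + 2 x + 4 mod 13:
  x = 0: RHS = 4, y in [2, 11]  -> 2 point(s)
  x = 2: RHS = 3, y in [4, 9]  -> 2 point(s)
  x = 5: RHS = 9, y in [3, 10]  -> 2 point(s)
  x = 7: RHS = 10, y in [6, 7]  -> 2 point(s)
  x = 8: RHS = 12, y in [5, 8]  -> 2 point(s)
  x = 9: RHS = 10, y in [6, 7]  -> 2 point(s)
  x = 10: RHS = 10, y in [6, 7]  -> 2 point(s)
  x = 12: RHS = 1, y in [1, 12]  -> 2 point(s)
Affine points: 16. Add the point at infinity: total = 17.

#E(F_13) = 17


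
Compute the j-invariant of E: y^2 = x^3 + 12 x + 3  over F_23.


Delta = -16(4 a^3 + 27 b^2) mod 23 = 14
-1728 * (4 a)^3 = -1728 * (4*12)^3 mod 23 = 22
j = 22 * 14^(-1) mod 23 = 18

j = 18 (mod 23)


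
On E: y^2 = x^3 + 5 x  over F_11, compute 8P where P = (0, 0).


k = 8 = 1000_2 (binary, LSB first: 0001)
Double-and-add from P = (0, 0):
  bit 0 = 0: acc unchanged = O
  bit 1 = 0: acc unchanged = O
  bit 2 = 0: acc unchanged = O
  bit 3 = 1: acc = O + O = O

8P = O


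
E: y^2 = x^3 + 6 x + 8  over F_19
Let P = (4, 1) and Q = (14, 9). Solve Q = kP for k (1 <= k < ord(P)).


Enumerate multiples of P until we hit Q = (14, 9):
  1P = (4, 1)
  2P = (18, 1)
  3P = (16, 18)
  4P = (8, 6)
  5P = (5, 12)
  6P = (17, 8)
  7P = (2, 3)
  8P = (14, 9)
Match found at i = 8.

k = 8


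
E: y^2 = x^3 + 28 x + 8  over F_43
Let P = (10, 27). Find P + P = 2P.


Doubling: s = (3 x1^2 + a) / (2 y1)
s = (3*10^2 + 28) / (2*27) mod 43 = 22
x3 = s^2 - 2 x1 mod 43 = 22^2 - 2*10 = 34
y3 = s (x1 - x3) - y1 mod 43 = 22 * (10 - 34) - 27 = 4

2P = (34, 4)


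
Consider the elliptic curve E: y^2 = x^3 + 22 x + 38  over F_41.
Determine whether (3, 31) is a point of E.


Check whether y^2 = x^3 + 22 x + 38 (mod 41) for (x, y) = (3, 31).
LHS: y^2 = 31^2 mod 41 = 18
RHS: x^3 + 22 x + 38 = 3^3 + 22*3 + 38 mod 41 = 8
LHS != RHS

No, not on the curve


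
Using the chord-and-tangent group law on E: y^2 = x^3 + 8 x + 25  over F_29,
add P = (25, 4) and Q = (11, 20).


P != Q, so use the chord formula.
s = (y2 - y1) / (x2 - x1) = (16) / (15) mod 29 = 3
x3 = s^2 - x1 - x2 mod 29 = 3^2 - 25 - 11 = 2
y3 = s (x1 - x3) - y1 mod 29 = 3 * (25 - 2) - 4 = 7

P + Q = (2, 7)


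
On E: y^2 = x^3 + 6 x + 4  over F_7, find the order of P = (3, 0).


Compute successive multiples of P until we hit O:
  1P = (3, 0)
  2P = O

ord(P) = 2


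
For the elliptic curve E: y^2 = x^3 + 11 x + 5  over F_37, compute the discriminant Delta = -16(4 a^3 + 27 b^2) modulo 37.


4 a^3 + 27 b^2 = 4*11^3 + 27*5^2 = 5324 + 675 = 5999
Delta = -16 * (5999) = -95984
Delta mod 37 = 31

Delta = 31 (mod 37)


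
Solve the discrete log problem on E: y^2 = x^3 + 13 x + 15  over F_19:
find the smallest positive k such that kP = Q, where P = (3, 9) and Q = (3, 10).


Enumerate multiples of P until we hit Q = (3, 10):
  1P = (3, 9)
  2P = (17, 0)
  3P = (3, 10)
Match found at i = 3.

k = 3


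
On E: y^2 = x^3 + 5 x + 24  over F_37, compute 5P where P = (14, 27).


k = 5 = 101_2 (binary, LSB first: 101)
Double-and-add from P = (14, 27):
  bit 0 = 1: acc = O + (14, 27) = (14, 27)
  bit 1 = 0: acc unchanged = (14, 27)
  bit 2 = 1: acc = (14, 27) + (5, 10) = (17, 29)

5P = (17, 29)


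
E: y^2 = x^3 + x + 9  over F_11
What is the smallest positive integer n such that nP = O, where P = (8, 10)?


Compute successive multiples of P until we hit O:
  1P = (8, 10)
  2P = (4, 0)
  3P = (8, 1)
  4P = O

ord(P) = 4


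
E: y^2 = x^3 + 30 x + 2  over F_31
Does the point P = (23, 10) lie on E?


Check whether y^2 = x^3 + 30 x + 2 (mod 31) for (x, y) = (23, 10).
LHS: y^2 = 10^2 mod 31 = 7
RHS: x^3 + 30 x + 2 = 23^3 + 30*23 + 2 mod 31 = 25
LHS != RHS

No, not on the curve


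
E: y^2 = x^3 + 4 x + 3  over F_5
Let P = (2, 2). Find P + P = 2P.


Doubling: s = (3 x1^2 + a) / (2 y1)
s = (3*2^2 + 4) / (2*2) mod 5 = 4
x3 = s^2 - 2 x1 mod 5 = 4^2 - 2*2 = 2
y3 = s (x1 - x3) - y1 mod 5 = 4 * (2 - 2) - 2 = 3

2P = (2, 3)


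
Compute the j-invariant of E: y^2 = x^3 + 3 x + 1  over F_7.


Delta = -16(4 a^3 + 27 b^2) mod 7 = 3
-1728 * (4 a)^3 = -1728 * (4*3)^3 mod 7 = 6
j = 6 * 3^(-1) mod 7 = 2

j = 2 (mod 7)


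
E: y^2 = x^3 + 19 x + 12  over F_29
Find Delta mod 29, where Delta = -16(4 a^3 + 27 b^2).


4 a^3 + 27 b^2 = 4*19^3 + 27*12^2 = 27436 + 3888 = 31324
Delta = -16 * (31324) = -501184
Delta mod 29 = 23

Delta = 23 (mod 29)


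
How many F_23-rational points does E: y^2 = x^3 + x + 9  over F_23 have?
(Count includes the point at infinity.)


For each x in F_23, count y with y^2 = x^3 + 1 x + 9 mod 23:
  x = 0: RHS = 9, y in [3, 20]  -> 2 point(s)
  x = 3: RHS = 16, y in [4, 19]  -> 2 point(s)
  x = 4: RHS = 8, y in [10, 13]  -> 2 point(s)
  x = 5: RHS = 1, y in [1, 22]  -> 2 point(s)
  x = 6: RHS = 1, y in [1, 22]  -> 2 point(s)
  x = 8: RHS = 0, y in [0]  -> 1 point(s)
  x = 12: RHS = 1, y in [1, 22]  -> 2 point(s)
  x = 15: RHS = 18, y in [8, 15]  -> 2 point(s)
  x = 16: RHS = 4, y in [2, 21]  -> 2 point(s)
  x = 20: RHS = 2, y in [5, 18]  -> 2 point(s)
Affine points: 19. Add the point at infinity: total = 20.

#E(F_23) = 20


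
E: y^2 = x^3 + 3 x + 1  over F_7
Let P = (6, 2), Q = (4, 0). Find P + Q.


P != Q, so use the chord formula.
s = (y2 - y1) / (x2 - x1) = (5) / (5) mod 7 = 1
x3 = s^2 - x1 - x2 mod 7 = 1^2 - 6 - 4 = 5
y3 = s (x1 - x3) - y1 mod 7 = 1 * (6 - 5) - 2 = 6

P + Q = (5, 6)


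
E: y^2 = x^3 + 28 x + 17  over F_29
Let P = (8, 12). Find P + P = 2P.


Doubling: s = (3 x1^2 + a) / (2 y1)
s = (3*8^2 + 28) / (2*12) mod 29 = 14
x3 = s^2 - 2 x1 mod 29 = 14^2 - 2*8 = 6
y3 = s (x1 - x3) - y1 mod 29 = 14 * (8 - 6) - 12 = 16

2P = (6, 16)


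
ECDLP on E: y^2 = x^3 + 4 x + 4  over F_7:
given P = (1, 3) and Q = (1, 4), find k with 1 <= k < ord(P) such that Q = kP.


Enumerate multiples of P until we hit Q = (1, 4):
  1P = (1, 3)
  2P = (5, 4)
  3P = (5, 3)
  4P = (1, 4)
Match found at i = 4.

k = 4


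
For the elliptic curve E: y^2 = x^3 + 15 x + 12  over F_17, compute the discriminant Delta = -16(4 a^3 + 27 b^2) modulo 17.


4 a^3 + 27 b^2 = 4*15^3 + 27*12^2 = 13500 + 3888 = 17388
Delta = -16 * (17388) = -278208
Delta mod 17 = 14

Delta = 14 (mod 17)


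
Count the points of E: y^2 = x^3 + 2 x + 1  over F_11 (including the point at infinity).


For each x in F_11, count y with y^2 = x^3 + 2 x + 1 mod 11:
  x = 0: RHS = 1, y in [1, 10]  -> 2 point(s)
  x = 1: RHS = 4, y in [2, 9]  -> 2 point(s)
  x = 3: RHS = 1, y in [1, 10]  -> 2 point(s)
  x = 5: RHS = 4, y in [2, 9]  -> 2 point(s)
  x = 6: RHS = 9, y in [3, 8]  -> 2 point(s)
  x = 8: RHS = 1, y in [1, 10]  -> 2 point(s)
  x = 9: RHS = 0, y in [0]  -> 1 point(s)
  x = 10: RHS = 9, y in [3, 8]  -> 2 point(s)
Affine points: 15. Add the point at infinity: total = 16.

#E(F_11) = 16


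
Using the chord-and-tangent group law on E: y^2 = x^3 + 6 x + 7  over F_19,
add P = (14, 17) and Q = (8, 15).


P != Q, so use the chord formula.
s = (y2 - y1) / (x2 - x1) = (17) / (13) mod 19 = 13
x3 = s^2 - x1 - x2 mod 19 = 13^2 - 14 - 8 = 14
y3 = s (x1 - x3) - y1 mod 19 = 13 * (14 - 14) - 17 = 2

P + Q = (14, 2)


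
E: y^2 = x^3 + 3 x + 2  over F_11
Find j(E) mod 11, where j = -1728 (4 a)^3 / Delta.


Delta = -16(4 a^3 + 27 b^2) mod 11 = 9
-1728 * (4 a)^3 = -1728 * (4*3)^3 mod 11 = 10
j = 10 * 9^(-1) mod 11 = 6

j = 6 (mod 11)


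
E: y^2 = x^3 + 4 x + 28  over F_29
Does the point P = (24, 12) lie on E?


Check whether y^2 = x^3 + 4 x + 28 (mod 29) for (x, y) = (24, 12).
LHS: y^2 = 12^2 mod 29 = 28
RHS: x^3 + 4 x + 28 = 24^3 + 4*24 + 28 mod 29 = 28
LHS = RHS

Yes, on the curve


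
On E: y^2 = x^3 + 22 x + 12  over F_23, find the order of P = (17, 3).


Compute successive multiples of P until we hit O:
  1P = (17, 3)
  2P = (1, 14)
  3P = (7, 16)
  4P = (0, 14)
  5P = (10, 6)
  6P = (22, 9)
  7P = (2, 15)
  8P = (12, 16)
  ... (continuing to 23P)
  23P = O

ord(P) = 23


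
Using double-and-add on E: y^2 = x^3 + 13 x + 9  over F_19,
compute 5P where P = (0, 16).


k = 5 = 101_2 (binary, LSB first: 101)
Double-and-add from P = (0, 16):
  bit 0 = 1: acc = O + (0, 16) = (0, 16)
  bit 1 = 0: acc unchanged = (0, 16)
  bit 2 = 1: acc = (0, 16) + (14, 3) = (11, 1)

5P = (11, 1)


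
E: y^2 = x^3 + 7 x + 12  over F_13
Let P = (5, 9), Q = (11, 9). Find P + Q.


P != Q, so use the chord formula.
s = (y2 - y1) / (x2 - x1) = (0) / (6) mod 13 = 0
x3 = s^2 - x1 - x2 mod 13 = 0^2 - 5 - 11 = 10
y3 = s (x1 - x3) - y1 mod 13 = 0 * (5 - 10) - 9 = 4

P + Q = (10, 4)


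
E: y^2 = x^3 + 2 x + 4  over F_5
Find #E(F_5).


For each x in F_5, count y with y^2 = x^3 + 2 x + 4 mod 5:
  x = 0: RHS = 4, y in [2, 3]  -> 2 point(s)
  x = 2: RHS = 1, y in [1, 4]  -> 2 point(s)
  x = 4: RHS = 1, y in [1, 4]  -> 2 point(s)
Affine points: 6. Add the point at infinity: total = 7.

#E(F_5) = 7


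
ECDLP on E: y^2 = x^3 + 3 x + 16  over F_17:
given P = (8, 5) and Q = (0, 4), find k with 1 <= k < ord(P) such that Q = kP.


Enumerate multiples of P until we hit Q = (0, 4):
  1P = (8, 5)
  2P = (3, 16)
  3P = (2, 9)
  4P = (15, 11)
  5P = (10, 3)
  6P = (0, 4)
Match found at i = 6.

k = 6


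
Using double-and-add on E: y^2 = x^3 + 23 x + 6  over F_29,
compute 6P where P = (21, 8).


k = 6 = 110_2 (binary, LSB first: 011)
Double-and-add from P = (21, 8):
  bit 0 = 0: acc unchanged = O
  bit 1 = 1: acc = O + (22, 13) = (22, 13)
  bit 2 = 1: acc = (22, 13) + (19, 20) = (16, 2)

6P = (16, 2)


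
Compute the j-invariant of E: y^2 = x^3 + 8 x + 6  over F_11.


Delta = -16(4 a^3 + 27 b^2) mod 11 = 3
-1728 * (4 a)^3 = -1728 * (4*8)^3 mod 11 = 1
j = 1 * 3^(-1) mod 11 = 4

j = 4 (mod 11)


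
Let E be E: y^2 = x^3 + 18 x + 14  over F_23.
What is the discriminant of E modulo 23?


4 a^3 + 27 b^2 = 4*18^3 + 27*14^2 = 23328 + 5292 = 28620
Delta = -16 * (28620) = -457920
Delta mod 23 = 10

Delta = 10 (mod 23)


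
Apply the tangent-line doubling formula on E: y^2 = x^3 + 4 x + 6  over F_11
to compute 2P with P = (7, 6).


Doubling: s = (3 x1^2 + a) / (2 y1)
s = (3*7^2 + 4) / (2*6) mod 11 = 8
x3 = s^2 - 2 x1 mod 11 = 8^2 - 2*7 = 6
y3 = s (x1 - x3) - y1 mod 11 = 8 * (7 - 6) - 6 = 2

2P = (6, 2)


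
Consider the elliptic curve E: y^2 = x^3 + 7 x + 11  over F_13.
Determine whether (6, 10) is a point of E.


Check whether y^2 = x^3 + 7 x + 11 (mod 13) for (x, y) = (6, 10).
LHS: y^2 = 10^2 mod 13 = 9
RHS: x^3 + 7 x + 11 = 6^3 + 7*6 + 11 mod 13 = 9
LHS = RHS

Yes, on the curve


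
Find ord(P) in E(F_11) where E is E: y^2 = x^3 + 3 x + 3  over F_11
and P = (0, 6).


Compute successive multiples of P until we hit O:
  1P = (0, 6)
  2P = (9, 0)
  3P = (0, 5)
  4P = O

ord(P) = 4


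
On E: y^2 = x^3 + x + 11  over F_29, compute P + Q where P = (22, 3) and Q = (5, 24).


P != Q, so use the chord formula.
s = (y2 - y1) / (x2 - x1) = (21) / (12) mod 29 = 9
x3 = s^2 - x1 - x2 mod 29 = 9^2 - 22 - 5 = 25
y3 = s (x1 - x3) - y1 mod 29 = 9 * (22 - 25) - 3 = 28

P + Q = (25, 28)


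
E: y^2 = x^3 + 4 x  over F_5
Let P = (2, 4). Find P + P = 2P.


Doubling: s = (3 x1^2 + a) / (2 y1)
s = (3*2^2 + 4) / (2*4) mod 5 = 2
x3 = s^2 - 2 x1 mod 5 = 2^2 - 2*2 = 0
y3 = s (x1 - x3) - y1 mod 5 = 2 * (2 - 0) - 4 = 0

2P = (0, 0)


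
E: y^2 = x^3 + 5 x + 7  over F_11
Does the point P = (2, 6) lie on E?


Check whether y^2 = x^3 + 5 x + 7 (mod 11) for (x, y) = (2, 6).
LHS: y^2 = 6^2 mod 11 = 3
RHS: x^3 + 5 x + 7 = 2^3 + 5*2 + 7 mod 11 = 3
LHS = RHS

Yes, on the curve


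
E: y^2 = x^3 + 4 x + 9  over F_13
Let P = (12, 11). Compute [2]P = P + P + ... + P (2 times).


k = 2 = 10_2 (binary, LSB first: 01)
Double-and-add from P = (12, 11):
  bit 0 = 0: acc unchanged = O
  bit 1 = 1: acc = O + (1, 12) = (1, 12)

2P = (1, 12)


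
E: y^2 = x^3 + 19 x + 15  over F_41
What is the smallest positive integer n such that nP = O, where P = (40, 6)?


Compute successive multiples of P until we hit O:
  1P = (40, 6)
  2P = (27, 11)
  3P = (20, 21)
  4P = (20, 20)
  5P = (27, 30)
  6P = (40, 35)
  7P = O

ord(P) = 7


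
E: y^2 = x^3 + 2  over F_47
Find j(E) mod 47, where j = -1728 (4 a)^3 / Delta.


Delta = -16(4 a^3 + 27 b^2) mod 47 = 11
-1728 * (4 a)^3 = -1728 * (4*0)^3 mod 47 = 0
j = 0 * 11^(-1) mod 47 = 0

j = 0 (mod 47)


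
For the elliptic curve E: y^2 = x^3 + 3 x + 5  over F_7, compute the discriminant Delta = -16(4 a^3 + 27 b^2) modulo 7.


4 a^3 + 27 b^2 = 4*3^3 + 27*5^2 = 108 + 675 = 783
Delta = -16 * (783) = -12528
Delta mod 7 = 2

Delta = 2 (mod 7)


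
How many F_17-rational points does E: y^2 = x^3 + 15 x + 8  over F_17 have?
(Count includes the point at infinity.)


For each x in F_17, count y with y^2 = x^3 + 15 x + 8 mod 17:
  x = 0: RHS = 8, y in [5, 12]  -> 2 point(s)
  x = 4: RHS = 13, y in [8, 9]  -> 2 point(s)
  x = 5: RHS = 4, y in [2, 15]  -> 2 point(s)
  x = 6: RHS = 8, y in [5, 12]  -> 2 point(s)
  x = 10: RHS = 2, y in [6, 11]  -> 2 point(s)
  x = 11: RHS = 8, y in [5, 12]  -> 2 point(s)
  x = 14: RHS = 4, y in [2, 15]  -> 2 point(s)
  x = 15: RHS = 4, y in [2, 15]  -> 2 point(s)
  x = 16: RHS = 9, y in [3, 14]  -> 2 point(s)
Affine points: 18. Add the point at infinity: total = 19.

#E(F_17) = 19


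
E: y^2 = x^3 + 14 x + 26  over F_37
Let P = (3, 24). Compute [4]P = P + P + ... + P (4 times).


k = 4 = 100_2 (binary, LSB first: 001)
Double-and-add from P = (3, 24):
  bit 0 = 0: acc unchanged = O
  bit 1 = 0: acc unchanged = O
  bit 2 = 1: acc = O + (3, 24) = (3, 24)

4P = (3, 24)


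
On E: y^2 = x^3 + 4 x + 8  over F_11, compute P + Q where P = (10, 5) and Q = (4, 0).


P != Q, so use the chord formula.
s = (y2 - y1) / (x2 - x1) = (6) / (5) mod 11 = 10
x3 = s^2 - x1 - x2 mod 11 = 10^2 - 10 - 4 = 9
y3 = s (x1 - x3) - y1 mod 11 = 10 * (10 - 9) - 5 = 5

P + Q = (9, 5)


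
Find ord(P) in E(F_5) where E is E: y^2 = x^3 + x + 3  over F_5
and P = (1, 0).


Compute successive multiples of P until we hit O:
  1P = (1, 0)
  2P = O

ord(P) = 2


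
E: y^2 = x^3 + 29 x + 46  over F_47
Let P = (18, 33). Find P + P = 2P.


Doubling: s = (3 x1^2 + a) / (2 y1)
s = (3*18^2 + 29) / (2*33) mod 47 = 23
x3 = s^2 - 2 x1 mod 47 = 23^2 - 2*18 = 23
y3 = s (x1 - x3) - y1 mod 47 = 23 * (18 - 23) - 33 = 40

2P = (23, 40)


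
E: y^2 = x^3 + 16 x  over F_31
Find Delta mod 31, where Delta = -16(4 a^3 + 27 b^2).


4 a^3 + 27 b^2 = 4*16^3 + 27*0^2 = 16384 + 0 = 16384
Delta = -16 * (16384) = -262144
Delta mod 31 = 23

Delta = 23 (mod 31)


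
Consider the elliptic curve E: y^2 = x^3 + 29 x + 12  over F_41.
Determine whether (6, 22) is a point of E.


Check whether y^2 = x^3 + 29 x + 12 (mod 41) for (x, y) = (6, 22).
LHS: y^2 = 22^2 mod 41 = 33
RHS: x^3 + 29 x + 12 = 6^3 + 29*6 + 12 mod 41 = 33
LHS = RHS

Yes, on the curve


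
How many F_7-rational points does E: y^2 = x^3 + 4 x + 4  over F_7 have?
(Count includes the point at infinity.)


For each x in F_7, count y with y^2 = x^3 + 4 x + 4 mod 7:
  x = 0: RHS = 4, y in [2, 5]  -> 2 point(s)
  x = 1: RHS = 2, y in [3, 4]  -> 2 point(s)
  x = 3: RHS = 1, y in [1, 6]  -> 2 point(s)
  x = 4: RHS = 0, y in [0]  -> 1 point(s)
  x = 5: RHS = 2, y in [3, 4]  -> 2 point(s)
Affine points: 9. Add the point at infinity: total = 10.

#E(F_7) = 10


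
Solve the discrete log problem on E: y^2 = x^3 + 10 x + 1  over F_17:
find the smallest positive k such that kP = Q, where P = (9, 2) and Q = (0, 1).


Enumerate multiples of P until we hit Q = (0, 1):
  1P = (9, 2)
  2P = (12, 8)
  3P = (0, 16)
  4P = (10, 9)
  5P = (13, 4)
  6P = (8, 7)
  7P = (8, 10)
  8P = (13, 13)
  9P = (10, 8)
  10P = (0, 1)
Match found at i = 10.

k = 10


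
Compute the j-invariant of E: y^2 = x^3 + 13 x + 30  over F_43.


Delta = -16(4 a^3 + 27 b^2) mod 43 = 8
-1728 * (4 a)^3 = -1728 * (4*13)^3 mod 43 = 16
j = 16 * 8^(-1) mod 43 = 2

j = 2 (mod 43)


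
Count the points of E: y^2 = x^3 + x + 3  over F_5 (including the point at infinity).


For each x in F_5, count y with y^2 = x^3 + 1 x + 3 mod 5:
  x = 1: RHS = 0, y in [0]  -> 1 point(s)
  x = 4: RHS = 1, y in [1, 4]  -> 2 point(s)
Affine points: 3. Add the point at infinity: total = 4.

#E(F_5) = 4


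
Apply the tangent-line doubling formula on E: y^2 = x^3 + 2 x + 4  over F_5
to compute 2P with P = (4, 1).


Doubling: s = (3 x1^2 + a) / (2 y1)
s = (3*4^2 + 2) / (2*1) mod 5 = 0
x3 = s^2 - 2 x1 mod 5 = 0^2 - 2*4 = 2
y3 = s (x1 - x3) - y1 mod 5 = 0 * (4 - 2) - 1 = 4

2P = (2, 4)


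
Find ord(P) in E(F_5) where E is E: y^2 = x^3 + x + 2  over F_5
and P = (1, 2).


Compute successive multiples of P until we hit O:
  1P = (1, 2)
  2P = (4, 0)
  3P = (1, 3)
  4P = O

ord(P) = 4


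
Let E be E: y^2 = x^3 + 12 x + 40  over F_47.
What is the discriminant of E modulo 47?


4 a^3 + 27 b^2 = 4*12^3 + 27*40^2 = 6912 + 43200 = 50112
Delta = -16 * (50112) = -801792
Delta mod 47 = 28

Delta = 28 (mod 47)


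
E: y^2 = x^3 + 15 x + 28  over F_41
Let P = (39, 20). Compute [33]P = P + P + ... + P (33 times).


k = 33 = 100001_2 (binary, LSB first: 100001)
Double-and-add from P = (39, 20):
  bit 0 = 1: acc = O + (39, 20) = (39, 20)
  bit 1 = 0: acc unchanged = (39, 20)
  bit 2 = 0: acc unchanged = (39, 20)
  bit 3 = 0: acc unchanged = (39, 20)
  bit 4 = 0: acc unchanged = (39, 20)
  bit 5 = 1: acc = (39, 20) + (9, 21) = (13, 1)

33P = (13, 1)


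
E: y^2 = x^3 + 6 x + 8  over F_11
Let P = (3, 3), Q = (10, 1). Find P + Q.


P != Q, so use the chord formula.
s = (y2 - y1) / (x2 - x1) = (9) / (7) mod 11 = 6
x3 = s^2 - x1 - x2 mod 11 = 6^2 - 3 - 10 = 1
y3 = s (x1 - x3) - y1 mod 11 = 6 * (3 - 1) - 3 = 9

P + Q = (1, 9)


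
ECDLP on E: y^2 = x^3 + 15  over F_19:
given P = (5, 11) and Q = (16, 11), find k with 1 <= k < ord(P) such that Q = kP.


Enumerate multiples of P until we hit Q = (16, 11):
  1P = (5, 11)
  2P = (7, 15)
  3P = (11, 15)
  4P = (14, 2)
  5P = (1, 4)
  6P = (3, 2)
  7P = (17, 11)
  8P = (16, 8)
  9P = (2, 2)
  10P = (2, 17)
  11P = (16, 11)
Match found at i = 11.

k = 11


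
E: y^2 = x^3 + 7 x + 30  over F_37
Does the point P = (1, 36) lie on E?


Check whether y^2 = x^3 + 7 x + 30 (mod 37) for (x, y) = (1, 36).
LHS: y^2 = 36^2 mod 37 = 1
RHS: x^3 + 7 x + 30 = 1^3 + 7*1 + 30 mod 37 = 1
LHS = RHS

Yes, on the curve


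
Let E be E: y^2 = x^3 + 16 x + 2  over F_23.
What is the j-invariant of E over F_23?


Delta = -16(4 a^3 + 27 b^2) mod 23 = 7
-1728 * (4 a)^3 = -1728 * (4*16)^3 mod 23 = 7
j = 7 * 7^(-1) mod 23 = 1

j = 1 (mod 23)


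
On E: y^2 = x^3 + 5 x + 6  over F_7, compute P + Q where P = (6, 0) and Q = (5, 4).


P != Q, so use the chord formula.
s = (y2 - y1) / (x2 - x1) = (4) / (6) mod 7 = 3
x3 = s^2 - x1 - x2 mod 7 = 3^2 - 6 - 5 = 5
y3 = s (x1 - x3) - y1 mod 7 = 3 * (6 - 5) - 0 = 3

P + Q = (5, 3)


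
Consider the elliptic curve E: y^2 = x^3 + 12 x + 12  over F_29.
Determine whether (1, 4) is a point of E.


Check whether y^2 = x^3 + 12 x + 12 (mod 29) for (x, y) = (1, 4).
LHS: y^2 = 4^2 mod 29 = 16
RHS: x^3 + 12 x + 12 = 1^3 + 12*1 + 12 mod 29 = 25
LHS != RHS

No, not on the curve


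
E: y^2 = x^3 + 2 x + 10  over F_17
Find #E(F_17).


For each x in F_17, count y with y^2 = x^3 + 2 x + 10 mod 17:
  x = 1: RHS = 13, y in [8, 9]  -> 2 point(s)
  x = 3: RHS = 9, y in [3, 14]  -> 2 point(s)
  x = 5: RHS = 9, y in [3, 14]  -> 2 point(s)
  x = 6: RHS = 0, y in [0]  -> 1 point(s)
  x = 9: RHS = 9, y in [3, 14]  -> 2 point(s)
  x = 15: RHS = 15, y in [7, 10]  -> 2 point(s)
Affine points: 11. Add the point at infinity: total = 12.

#E(F_17) = 12


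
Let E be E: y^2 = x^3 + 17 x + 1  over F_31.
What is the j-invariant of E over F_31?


Delta = -16(4 a^3 + 27 b^2) mod 31 = 3
-1728 * (4 a)^3 = -1728 * (4*17)^3 mod 31 = 23
j = 23 * 3^(-1) mod 31 = 18

j = 18 (mod 31)


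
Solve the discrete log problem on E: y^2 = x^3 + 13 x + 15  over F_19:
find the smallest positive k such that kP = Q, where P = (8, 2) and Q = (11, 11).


Enumerate multiples of P until we hit Q = (11, 11):
  1P = (8, 2)
  2P = (4, 13)
  3P = (11, 11)
Match found at i = 3.

k = 3


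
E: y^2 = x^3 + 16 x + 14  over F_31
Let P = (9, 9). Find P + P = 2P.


Doubling: s = (3 x1^2 + a) / (2 y1)
s = (3*9^2 + 16) / (2*9) mod 31 = 23
x3 = s^2 - 2 x1 mod 31 = 23^2 - 2*9 = 15
y3 = s (x1 - x3) - y1 mod 31 = 23 * (9 - 15) - 9 = 8

2P = (15, 8)


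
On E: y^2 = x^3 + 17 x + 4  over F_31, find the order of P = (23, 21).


Compute successive multiples of P until we hit O:
  1P = (23, 21)
  2P = (5, 11)
  3P = (19, 26)
  4P = (8, 30)
  5P = (14, 17)
  6P = (3, 12)
  7P = (9, 7)
  8P = (0, 2)
  ... (continuing to 35P)
  35P = O

ord(P) = 35


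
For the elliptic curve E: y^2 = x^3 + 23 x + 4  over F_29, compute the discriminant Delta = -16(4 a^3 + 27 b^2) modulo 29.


4 a^3 + 27 b^2 = 4*23^3 + 27*4^2 = 48668 + 432 = 49100
Delta = -16 * (49100) = -785600
Delta mod 29 = 10

Delta = 10 (mod 29)


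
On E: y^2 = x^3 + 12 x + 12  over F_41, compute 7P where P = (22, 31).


k = 7 = 111_2 (binary, LSB first: 111)
Double-and-add from P = (22, 31):
  bit 0 = 1: acc = O + (22, 31) = (22, 31)
  bit 1 = 1: acc = (22, 31) + (40, 32) = (30, 5)
  bit 2 = 1: acc = (30, 5) + (38, 21) = (18, 19)

7P = (18, 19)


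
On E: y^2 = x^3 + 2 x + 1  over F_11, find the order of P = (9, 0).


Compute successive multiples of P until we hit O:
  1P = (9, 0)
  2P = O

ord(P) = 2


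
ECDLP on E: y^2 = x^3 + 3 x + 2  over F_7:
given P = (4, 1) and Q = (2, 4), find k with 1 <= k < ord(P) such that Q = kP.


Enumerate multiples of P until we hit Q = (2, 4):
  1P = (4, 1)
  2P = (0, 3)
  3P = (5, 3)
  4P = (2, 3)
  5P = (2, 4)
Match found at i = 5.

k = 5


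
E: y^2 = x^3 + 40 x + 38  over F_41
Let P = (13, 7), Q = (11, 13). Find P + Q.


P != Q, so use the chord formula.
s = (y2 - y1) / (x2 - x1) = (6) / (39) mod 41 = 38
x3 = s^2 - x1 - x2 mod 41 = 38^2 - 13 - 11 = 26
y3 = s (x1 - x3) - y1 mod 41 = 38 * (13 - 26) - 7 = 32

P + Q = (26, 32)


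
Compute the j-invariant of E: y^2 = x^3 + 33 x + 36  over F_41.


Delta = -16(4 a^3 + 27 b^2) mod 41 = 33
-1728 * (4 a)^3 = -1728 * (4*33)^3 mod 41 = 13
j = 13 * 33^(-1) mod 41 = 24

j = 24 (mod 41)


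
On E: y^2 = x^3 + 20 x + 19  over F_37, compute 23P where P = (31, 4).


k = 23 = 10111_2 (binary, LSB first: 11101)
Double-and-add from P = (31, 4):
  bit 0 = 1: acc = O + (31, 4) = (31, 4)
  bit 1 = 1: acc = (31, 4) + (9, 15) = (25, 30)
  bit 2 = 1: acc = (25, 30) + (8, 32) = (14, 34)
  bit 3 = 0: acc unchanged = (14, 34)
  bit 4 = 1: acc = (14, 34) + (27, 15) = (22, 9)

23P = (22, 9)


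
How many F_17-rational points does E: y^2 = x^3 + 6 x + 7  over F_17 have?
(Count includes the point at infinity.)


For each x in F_17, count y with y^2 = x^3 + 6 x + 7 mod 17:
  x = 3: RHS = 1, y in [1, 16]  -> 2 point(s)
  x = 5: RHS = 9, y in [3, 14]  -> 2 point(s)
  x = 6: RHS = 4, y in [2, 15]  -> 2 point(s)
  x = 7: RHS = 1, y in [1, 16]  -> 2 point(s)
  x = 9: RHS = 8, y in [5, 12]  -> 2 point(s)
  x = 10: RHS = 13, y in [8, 9]  -> 2 point(s)
  x = 13: RHS = 4, y in [2, 15]  -> 2 point(s)
  x = 14: RHS = 13, y in [8, 9]  -> 2 point(s)
  x = 15: RHS = 4, y in [2, 15]  -> 2 point(s)
  x = 16: RHS = 0, y in [0]  -> 1 point(s)
Affine points: 19. Add the point at infinity: total = 20.

#E(F_17) = 20


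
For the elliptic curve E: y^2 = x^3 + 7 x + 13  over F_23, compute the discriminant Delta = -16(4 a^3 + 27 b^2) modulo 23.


4 a^3 + 27 b^2 = 4*7^3 + 27*13^2 = 1372 + 4563 = 5935
Delta = -16 * (5935) = -94960
Delta mod 23 = 7

Delta = 7 (mod 23)


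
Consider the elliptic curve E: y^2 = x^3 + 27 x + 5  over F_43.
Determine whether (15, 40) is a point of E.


Check whether y^2 = x^3 + 27 x + 5 (mod 43) for (x, y) = (15, 40).
LHS: y^2 = 40^2 mod 43 = 9
RHS: x^3 + 27 x + 5 = 15^3 + 27*15 + 5 mod 43 = 1
LHS != RHS

No, not on the curve


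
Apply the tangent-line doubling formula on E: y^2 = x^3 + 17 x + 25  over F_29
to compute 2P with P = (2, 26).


Doubling: s = (3 x1^2 + a) / (2 y1)
s = (3*2^2 + 17) / (2*26) mod 29 = 0
x3 = s^2 - 2 x1 mod 29 = 0^2 - 2*2 = 25
y3 = s (x1 - x3) - y1 mod 29 = 0 * (2 - 25) - 26 = 3

2P = (25, 3)


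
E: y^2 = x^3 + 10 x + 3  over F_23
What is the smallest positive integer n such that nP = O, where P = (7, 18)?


Compute successive multiples of P until we hit O:
  1P = (7, 18)
  2P = (11, 8)
  3P = (17, 7)
  4P = (17, 16)
  5P = (11, 15)
  6P = (7, 5)
  7P = O

ord(P) = 7


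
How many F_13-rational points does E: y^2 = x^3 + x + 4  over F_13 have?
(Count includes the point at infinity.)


For each x in F_13, count y with y^2 = x^3 + 1 x + 4 mod 13:
  x = 0: RHS = 4, y in [2, 11]  -> 2 point(s)
  x = 2: RHS = 1, y in [1, 12]  -> 2 point(s)
  x = 5: RHS = 4, y in [2, 11]  -> 2 point(s)
  x = 7: RHS = 3, y in [4, 9]  -> 2 point(s)
  x = 8: RHS = 4, y in [2, 11]  -> 2 point(s)
  x = 9: RHS = 1, y in [1, 12]  -> 2 point(s)
  x = 10: RHS = 0, y in [0]  -> 1 point(s)
Affine points: 13. Add the point at infinity: total = 14.

#E(F_13) = 14


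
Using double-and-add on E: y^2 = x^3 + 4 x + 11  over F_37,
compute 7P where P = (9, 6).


k = 7 = 111_2 (binary, LSB first: 111)
Double-and-add from P = (9, 6):
  bit 0 = 1: acc = O + (9, 6) = (9, 6)
  bit 1 = 1: acc = (9, 6) + (20, 5) = (34, 3)
  bit 2 = 1: acc = (34, 3) + (1, 33) = (12, 14)

7P = (12, 14)


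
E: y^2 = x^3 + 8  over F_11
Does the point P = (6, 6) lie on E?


Check whether y^2 = x^3 + 0 x + 8 (mod 11) for (x, y) = (6, 6).
LHS: y^2 = 6^2 mod 11 = 3
RHS: x^3 + 0 x + 8 = 6^3 + 0*6 + 8 mod 11 = 4
LHS != RHS

No, not on the curve


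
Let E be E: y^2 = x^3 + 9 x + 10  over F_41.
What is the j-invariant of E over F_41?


Delta = -16(4 a^3 + 27 b^2) mod 41 = 16
-1728 * (4 a)^3 = -1728 * (4*9)^3 mod 41 = 12
j = 12 * 16^(-1) mod 41 = 11

j = 11 (mod 41)


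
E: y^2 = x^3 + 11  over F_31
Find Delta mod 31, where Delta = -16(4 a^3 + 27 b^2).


4 a^3 + 27 b^2 = 4*0^3 + 27*11^2 = 0 + 3267 = 3267
Delta = -16 * (3267) = -52272
Delta mod 31 = 25

Delta = 25 (mod 31)


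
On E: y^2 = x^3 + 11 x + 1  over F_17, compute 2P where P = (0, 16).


Doubling: s = (3 x1^2 + a) / (2 y1)
s = (3*0^2 + 11) / (2*16) mod 17 = 3
x3 = s^2 - 2 x1 mod 17 = 3^2 - 2*0 = 9
y3 = s (x1 - x3) - y1 mod 17 = 3 * (0 - 9) - 16 = 8

2P = (9, 8)


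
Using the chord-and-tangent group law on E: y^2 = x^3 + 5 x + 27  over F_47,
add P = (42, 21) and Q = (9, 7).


P != Q, so use the chord formula.
s = (y2 - y1) / (x2 - x1) = (33) / (14) mod 47 = 46
x3 = s^2 - x1 - x2 mod 47 = 46^2 - 42 - 9 = 44
y3 = s (x1 - x3) - y1 mod 47 = 46 * (42 - 44) - 21 = 28

P + Q = (44, 28)


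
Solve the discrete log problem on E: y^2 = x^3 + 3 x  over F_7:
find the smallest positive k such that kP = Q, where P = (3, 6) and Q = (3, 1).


Enumerate multiples of P until we hit Q = (3, 1):
  1P = (3, 6)
  2P = (2, 0)
  3P = (3, 1)
Match found at i = 3.

k = 3


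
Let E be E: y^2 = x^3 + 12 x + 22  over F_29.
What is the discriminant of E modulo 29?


4 a^3 + 27 b^2 = 4*12^3 + 27*22^2 = 6912 + 13068 = 19980
Delta = -16 * (19980) = -319680
Delta mod 29 = 16

Delta = 16 (mod 29)


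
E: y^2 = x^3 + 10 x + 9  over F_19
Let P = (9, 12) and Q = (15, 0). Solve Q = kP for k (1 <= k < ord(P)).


Enumerate multiples of P until we hit Q = (15, 0):
  1P = (9, 12)
  2P = (7, 17)
  3P = (14, 10)
  4P = (3, 16)
  5P = (18, 13)
  6P = (15, 0)
Match found at i = 6.

k = 6


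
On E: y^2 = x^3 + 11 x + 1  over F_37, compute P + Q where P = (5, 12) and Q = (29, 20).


P != Q, so use the chord formula.
s = (y2 - y1) / (x2 - x1) = (8) / (24) mod 37 = 25
x3 = s^2 - x1 - x2 mod 37 = 25^2 - 5 - 29 = 36
y3 = s (x1 - x3) - y1 mod 37 = 25 * (5 - 36) - 12 = 27

P + Q = (36, 27)


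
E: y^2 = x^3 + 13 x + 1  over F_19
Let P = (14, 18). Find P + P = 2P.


Doubling: s = (3 x1^2 + a) / (2 y1)
s = (3*14^2 + 13) / (2*18) mod 19 = 13
x3 = s^2 - 2 x1 mod 19 = 13^2 - 2*14 = 8
y3 = s (x1 - x3) - y1 mod 19 = 13 * (14 - 8) - 18 = 3

2P = (8, 3)


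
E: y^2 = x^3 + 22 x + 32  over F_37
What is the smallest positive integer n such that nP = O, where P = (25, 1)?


Compute successive multiples of P until we hit O:
  1P = (25, 1)
  2P = (12, 27)
  3P = (4, 31)
  4P = (4, 6)
  5P = (12, 10)
  6P = (25, 36)
  7P = O

ord(P) = 7


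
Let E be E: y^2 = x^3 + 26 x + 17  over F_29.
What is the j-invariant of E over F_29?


Delta = -16(4 a^3 + 27 b^2) mod 29 = 14
-1728 * (4 a)^3 = -1728 * (4*26)^3 mod 29 = 28
j = 28 * 14^(-1) mod 29 = 2

j = 2 (mod 29)


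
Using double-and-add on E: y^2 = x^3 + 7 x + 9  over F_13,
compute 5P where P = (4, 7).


k = 5 = 101_2 (binary, LSB first: 101)
Double-and-add from P = (4, 7):
  bit 0 = 1: acc = O + (4, 7) = (4, 7)
  bit 1 = 0: acc unchanged = (4, 7)
  bit 2 = 1: acc = (4, 7) + (1, 11) = (4, 6)

5P = (4, 6)


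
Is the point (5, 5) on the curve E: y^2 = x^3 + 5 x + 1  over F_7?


Check whether y^2 = x^3 + 5 x + 1 (mod 7) for (x, y) = (5, 5).
LHS: y^2 = 5^2 mod 7 = 4
RHS: x^3 + 5 x + 1 = 5^3 + 5*5 + 1 mod 7 = 4
LHS = RHS

Yes, on the curve


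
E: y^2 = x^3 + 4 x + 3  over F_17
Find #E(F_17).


For each x in F_17, count y with y^2 = x^3 + 4 x + 3 mod 17:
  x = 1: RHS = 8, y in [5, 12]  -> 2 point(s)
  x = 2: RHS = 2, y in [6, 11]  -> 2 point(s)
  x = 3: RHS = 8, y in [5, 12]  -> 2 point(s)
  x = 4: RHS = 15, y in [7, 10]  -> 2 point(s)
  x = 7: RHS = 0, y in [0]  -> 1 point(s)
  x = 11: RHS = 1, y in [1, 16]  -> 2 point(s)
  x = 13: RHS = 8, y in [5, 12]  -> 2 point(s)
  x = 14: RHS = 15, y in [7, 10]  -> 2 point(s)
  x = 15: RHS = 4, y in [2, 15]  -> 2 point(s)
  x = 16: RHS = 15, y in [7, 10]  -> 2 point(s)
Affine points: 19. Add the point at infinity: total = 20.

#E(F_17) = 20


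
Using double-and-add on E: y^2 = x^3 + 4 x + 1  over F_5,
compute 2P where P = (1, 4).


k = 2 = 10_2 (binary, LSB first: 01)
Double-and-add from P = (1, 4):
  bit 0 = 0: acc unchanged = O
  bit 1 = 1: acc = O + (4, 4) = (4, 4)

2P = (4, 4)


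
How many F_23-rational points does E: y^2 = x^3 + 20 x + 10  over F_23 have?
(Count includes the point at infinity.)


For each x in F_23, count y with y^2 = x^3 + 20 x + 10 mod 23:
  x = 1: RHS = 8, y in [10, 13]  -> 2 point(s)
  x = 2: RHS = 12, y in [9, 14]  -> 2 point(s)
  x = 4: RHS = 16, y in [4, 19]  -> 2 point(s)
  x = 6: RHS = 1, y in [1, 22]  -> 2 point(s)
  x = 12: RHS = 0, y in [0]  -> 1 point(s)
  x = 13: RHS = 6, y in [11, 12]  -> 2 point(s)
  x = 19: RHS = 4, y in [2, 21]  -> 2 point(s)
  x = 21: RHS = 8, y in [10, 13]  -> 2 point(s)
  x = 22: RHS = 12, y in [9, 14]  -> 2 point(s)
Affine points: 17. Add the point at infinity: total = 18.

#E(F_23) = 18


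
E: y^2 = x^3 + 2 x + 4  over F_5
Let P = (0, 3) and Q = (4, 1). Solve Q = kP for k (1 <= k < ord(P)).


Enumerate multiples of P until we hit Q = (4, 1):
  1P = (0, 3)
  2P = (4, 4)
  3P = (2, 4)
  4P = (2, 1)
  5P = (4, 1)
Match found at i = 5.

k = 5


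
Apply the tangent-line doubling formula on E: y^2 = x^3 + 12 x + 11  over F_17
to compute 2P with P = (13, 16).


Doubling: s = (3 x1^2 + a) / (2 y1)
s = (3*13^2 + 12) / (2*16) mod 17 = 4
x3 = s^2 - 2 x1 mod 17 = 4^2 - 2*13 = 7
y3 = s (x1 - x3) - y1 mod 17 = 4 * (13 - 7) - 16 = 8

2P = (7, 8)


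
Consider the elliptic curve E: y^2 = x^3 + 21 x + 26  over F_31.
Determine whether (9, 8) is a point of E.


Check whether y^2 = x^3 + 21 x + 26 (mod 31) for (x, y) = (9, 8).
LHS: y^2 = 8^2 mod 31 = 2
RHS: x^3 + 21 x + 26 = 9^3 + 21*9 + 26 mod 31 = 14
LHS != RHS

No, not on the curve


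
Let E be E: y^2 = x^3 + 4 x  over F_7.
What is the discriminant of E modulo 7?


4 a^3 + 27 b^2 = 4*4^3 + 27*0^2 = 256 + 0 = 256
Delta = -16 * (256) = -4096
Delta mod 7 = 6

Delta = 6 (mod 7)


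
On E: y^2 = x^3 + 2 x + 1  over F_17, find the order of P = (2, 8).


Compute successive multiples of P until we hit O:
  1P = (2, 8)
  2P = (5, 0)
  3P = (2, 9)
  4P = O

ord(P) = 4


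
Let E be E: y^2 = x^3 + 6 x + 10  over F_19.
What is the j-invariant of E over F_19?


Delta = -16(4 a^3 + 27 b^2) mod 19 = 14
-1728 * (4 a)^3 = -1728 * (4*6)^3 mod 19 = 11
j = 11 * 14^(-1) mod 19 = 13

j = 13 (mod 19)


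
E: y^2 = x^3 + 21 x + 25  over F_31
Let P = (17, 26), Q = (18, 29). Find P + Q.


P != Q, so use the chord formula.
s = (y2 - y1) / (x2 - x1) = (3) / (1) mod 31 = 3
x3 = s^2 - x1 - x2 mod 31 = 3^2 - 17 - 18 = 5
y3 = s (x1 - x3) - y1 mod 31 = 3 * (17 - 5) - 26 = 10

P + Q = (5, 10)


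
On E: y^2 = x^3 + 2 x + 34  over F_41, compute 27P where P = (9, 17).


k = 27 = 11011_2 (binary, LSB first: 11011)
Double-and-add from P = (9, 17):
  bit 0 = 1: acc = O + (9, 17) = (9, 17)
  bit 1 = 1: acc = (9, 17) + (18, 11) = (19, 17)
  bit 2 = 0: acc unchanged = (19, 17)
  bit 3 = 1: acc = (19, 17) + (5, 13) = (38, 1)
  bit 4 = 1: acc = (38, 1) + (22, 36) = (1, 18)

27P = (1, 18)


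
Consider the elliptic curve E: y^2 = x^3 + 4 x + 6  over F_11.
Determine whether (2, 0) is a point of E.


Check whether y^2 = x^3 + 4 x + 6 (mod 11) for (x, y) = (2, 0).
LHS: y^2 = 0^2 mod 11 = 0
RHS: x^3 + 4 x + 6 = 2^3 + 4*2 + 6 mod 11 = 0
LHS = RHS

Yes, on the curve


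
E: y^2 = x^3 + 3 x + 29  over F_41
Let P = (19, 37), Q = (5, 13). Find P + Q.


P != Q, so use the chord formula.
s = (y2 - y1) / (x2 - x1) = (17) / (27) mod 41 = 31
x3 = s^2 - x1 - x2 mod 41 = 31^2 - 19 - 5 = 35
y3 = s (x1 - x3) - y1 mod 41 = 31 * (19 - 35) - 37 = 0

P + Q = (35, 0)


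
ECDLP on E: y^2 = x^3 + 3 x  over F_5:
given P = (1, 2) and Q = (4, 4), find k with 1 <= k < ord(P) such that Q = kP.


Enumerate multiples of P until we hit Q = (4, 4):
  1P = (1, 2)
  2P = (4, 1)
  3P = (4, 4)
Match found at i = 3.

k = 3
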